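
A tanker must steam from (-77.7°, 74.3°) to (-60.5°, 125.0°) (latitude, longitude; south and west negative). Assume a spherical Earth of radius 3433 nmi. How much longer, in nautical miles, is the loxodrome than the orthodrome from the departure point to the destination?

Great circle: cos σ = sin φ₁ sin φ₂ + cos φ₁ cos φ₂ cos Δλ,  σ = 0.4108 rad → d_gc = 1410.1 nmi
Rhumb line: Δψ = +0.8934, q = Δφ/Δψ = 0.3360, d_rh = R√(Δφ²+q²Δλ²) = 1450.5 nmi
Excess = 1450.5 − 1410.1 = 40.4 ≈ 40 nmi

40 nmi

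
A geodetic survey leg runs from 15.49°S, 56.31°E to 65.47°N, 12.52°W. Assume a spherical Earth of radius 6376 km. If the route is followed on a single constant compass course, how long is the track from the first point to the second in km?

Δψ = ln[tan(π/4+φ₂/2)/tan(π/4+φ₁/2)] = +1.7997;  Δφ = +1.4130 rad,  Δλ = -1.2013 rad
q = Δφ/Δψ = 0.7851
d = R·√(Δφ² + q²Δλ²) = 6376·1.69888 = 10832 km

10832 km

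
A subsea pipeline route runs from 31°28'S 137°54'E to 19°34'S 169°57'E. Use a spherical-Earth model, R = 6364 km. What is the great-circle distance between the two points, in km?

3457 km

Haversine: a = sin²(Δφ/2)+cos φ₁ cos φ₂ sin²(Δλ/2) = 0.07199;  σ = 2·atan2(√a,√(1−a))
σ = 31.128° → d = Rσ = 6364·0.54329 = 3457 km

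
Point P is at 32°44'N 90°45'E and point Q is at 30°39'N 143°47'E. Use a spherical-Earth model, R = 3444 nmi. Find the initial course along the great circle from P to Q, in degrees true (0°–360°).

77.8°

N = sin Δλ·cos φ₂ = +0.6874;  D = cos φ₁ sin φ₂ − sin φ₁ cos φ₂ cos Δλ = +0.1491
initial course = atan2(N, D) = 77.76°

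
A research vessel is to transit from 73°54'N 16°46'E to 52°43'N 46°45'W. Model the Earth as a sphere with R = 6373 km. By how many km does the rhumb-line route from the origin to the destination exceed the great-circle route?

Great circle: cos σ = sin φ₁ sin φ₂ + cos φ₁ cos φ₂ cos Δλ,  σ = 0.5747 rad → d_gc = 3662.6 km
Rhumb line: Δψ = -0.8693, q = Δφ/Δψ = 0.4253, d_rh = R√(Δφ²+q²Δλ²) = 3818.4 km
Excess = 3818.4 − 3662.6 = 155.8 ≈ 156 km

156 km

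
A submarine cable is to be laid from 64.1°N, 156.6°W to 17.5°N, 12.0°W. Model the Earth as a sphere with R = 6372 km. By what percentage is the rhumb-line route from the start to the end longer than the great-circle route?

Great circle: σ = 1.6399 rad → d_gc = Rσ = 10449.6 km
Rhumb: Δφ = -0.8133, Δλ = +2.5237, Δψ = -1.1596, q = Δφ/Δψ = 0.7014 → d_rh = R√(Δφ²+q²Δλ²) = 12412.8 km
Excess = (12412.8 − 10449.6) / 10449.6 = 1963.2 / 10449.6 = 18.79% ≈ 18.8%

18.8%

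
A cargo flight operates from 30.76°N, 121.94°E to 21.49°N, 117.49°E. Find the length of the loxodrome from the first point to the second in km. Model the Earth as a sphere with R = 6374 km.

Δψ = ln[tan(π/4+φ₂/2)/tan(π/4+φ₁/2)] = -0.1805;  Δφ = -0.1618 rad,  Δλ = -0.0777 rad
q = Δφ/Δψ = 0.8964
d = R·√(Δφ² + q²Δλ²) = 6374·0.17614 = 1123 km

1123 km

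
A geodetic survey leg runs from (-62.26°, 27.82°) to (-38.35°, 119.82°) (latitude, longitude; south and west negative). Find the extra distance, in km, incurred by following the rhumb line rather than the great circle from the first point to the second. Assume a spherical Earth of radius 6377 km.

479 km

Great circle: cos σ = sin φ₁ sin φ₂ + cos φ₁ cos φ₂ cos Δλ,  σ = 1.0046 rad → d_gc = 6406.4 km
Rhumb line: Δψ = +0.6729, q = Δφ/Δψ = 0.6201, d_rh = R√(Δφ²+q²Δλ²) = 6885.0 km
Excess = 6885.0 − 6406.4 = 478.6 ≈ 479 km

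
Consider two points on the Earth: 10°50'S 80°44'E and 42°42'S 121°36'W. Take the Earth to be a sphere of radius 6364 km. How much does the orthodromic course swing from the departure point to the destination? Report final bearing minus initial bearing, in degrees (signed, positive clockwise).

At departure: θ₁ = atan2(sin Δλ cos φ₂, cos φ₁ sin φ₂ − sin φ₁ cos φ₂ cos Δλ) = 160.62°
At arrival: θ₂ = atan2(sin Δλ cos φ₁, −cos φ₂ sin φ₁ + sin φ₂ cos φ₁ cos Δλ) = 26.33°
Δθ = θ₂ − θ₁ = -134.3°

-134.3°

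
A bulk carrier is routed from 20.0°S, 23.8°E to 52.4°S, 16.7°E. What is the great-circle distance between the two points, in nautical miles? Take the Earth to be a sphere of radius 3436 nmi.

1971 nmi

Haversine: a = sin²(Δφ/2)+cos φ₁ cos φ₂ sin²(Δλ/2) = 0.08003;  σ = 2·atan2(√a,√(1−a))
σ = 32.867° → d = Rσ = 3436·0.57364 = 1971 nmi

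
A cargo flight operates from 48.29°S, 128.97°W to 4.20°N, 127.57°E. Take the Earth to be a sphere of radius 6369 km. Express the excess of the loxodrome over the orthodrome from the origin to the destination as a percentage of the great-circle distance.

Great circle: σ = 1.7815 rad → d_gc = Rσ = 11346.3 km
Rhumb: Δφ = +0.9161, Δλ = -1.8057, Δψ = +1.0384, q = Δφ/Δψ = 0.8822 → d_rh = R√(Δφ²+q²Δλ²) = 11704.2 km
Excess = (11704.2 − 11346.3) / 11346.3 = 357.9 / 11346.3 = 3.154% ≈ 3.2%

3.2%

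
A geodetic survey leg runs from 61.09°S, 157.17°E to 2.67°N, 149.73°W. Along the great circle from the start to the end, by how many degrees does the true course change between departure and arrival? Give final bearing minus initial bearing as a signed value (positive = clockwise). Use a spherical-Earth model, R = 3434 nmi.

-32.0°

At departure: θ₁ = atan2(sin Δλ cos φ₂, cos φ₁ sin φ₂ − sin φ₁ cos φ₂ cos Δλ) = 55.57°
At arrival: θ₂ = atan2(sin Δλ cos φ₁, −cos φ₂ sin φ₁ + sin φ₂ cos φ₁ cos Δλ) = 23.53°
Δθ = θ₂ − θ₁ = -32.0°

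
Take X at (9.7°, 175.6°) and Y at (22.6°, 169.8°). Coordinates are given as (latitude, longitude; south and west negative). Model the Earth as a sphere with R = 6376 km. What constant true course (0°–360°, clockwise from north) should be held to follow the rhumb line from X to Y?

336.7°

Meridional parts: M(φ₁)=+0.1701, M(φ₂)=+0.4051 → ΔM = +0.2350;  Δλ = -0.1012 rad
tan C = Δλ / ΔM = -0.4308 → C = 336.69°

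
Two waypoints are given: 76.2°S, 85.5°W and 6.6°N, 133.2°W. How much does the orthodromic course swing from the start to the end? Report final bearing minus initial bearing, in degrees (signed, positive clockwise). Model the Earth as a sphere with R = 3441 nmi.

+37.2°

At departure: θ₁ = atan2(sin Δλ cos φ₂, cos φ₁ sin φ₂ − sin φ₁ cos φ₂ cos Δλ) = 312.64°
At arrival: θ₂ = atan2(sin Δλ cos φ₁, −cos φ₂ sin φ₁ + sin φ₂ cos φ₁ cos Δλ) = 349.83°
Δθ = θ₂ − θ₁ = +37.2°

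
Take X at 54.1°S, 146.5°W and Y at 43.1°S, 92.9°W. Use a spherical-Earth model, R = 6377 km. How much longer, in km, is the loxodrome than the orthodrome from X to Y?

87 km

Great circle: cos σ = sin φ₁ sin φ₂ + cos φ₁ cos φ₂ cos Δλ,  σ = 0.6308 rad → d_gc = 4022.7 km
Rhumb line: Δψ = +0.2919, q = Δφ/Δψ = 0.6577, d_rh = R√(Δφ²+q²Δλ²) = 4110.0 km
Excess = 4110.0 − 4022.7 = 87.3 ≈ 87 km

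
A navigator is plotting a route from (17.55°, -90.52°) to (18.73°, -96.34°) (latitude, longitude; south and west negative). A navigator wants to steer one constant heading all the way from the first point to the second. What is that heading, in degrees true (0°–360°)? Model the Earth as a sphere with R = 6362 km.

Meridional parts: M(φ₁)=+0.3112, M(φ₂)=+0.3329 → ΔM = +0.0217;  Δλ = -0.1016 rad
tan C = Δλ / ΔM = -4.6870 → C = 282.04°

282.0°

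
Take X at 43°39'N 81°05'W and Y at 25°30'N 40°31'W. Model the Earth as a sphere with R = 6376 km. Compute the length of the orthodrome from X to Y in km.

cos σ = sin φ₁ sin φ₂ + cos φ₁ cos φ₂ cos Δλ
      = sin(43.65°)sin(25.50°) + cos(43.65°)cos(25.50°)cos(40.57°) = 0.7933
σ = 37.507° → d = Rσ = 6376·0.65463 = 4174 km

4174 km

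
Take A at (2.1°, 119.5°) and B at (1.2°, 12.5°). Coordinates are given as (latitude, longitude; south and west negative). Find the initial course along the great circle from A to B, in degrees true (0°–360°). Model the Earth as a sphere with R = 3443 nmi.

271.9°

θ = atan2( sin Δλ·cos φ₂ ,  cos φ₁ sin φ₂ − sin φ₁ cos φ₂ cos Δλ )
  = atan2(-0.9561, +0.0316) = 271.90°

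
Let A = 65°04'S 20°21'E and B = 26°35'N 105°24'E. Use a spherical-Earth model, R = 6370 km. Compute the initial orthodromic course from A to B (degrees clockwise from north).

N = sin Δλ·cos φ₂ = +0.8909;  D = cos φ₁ sin φ₂ − sin φ₁ cos φ₂ cos Δλ = +0.2586
initial course = atan2(N, D) = 73.81°

73.8°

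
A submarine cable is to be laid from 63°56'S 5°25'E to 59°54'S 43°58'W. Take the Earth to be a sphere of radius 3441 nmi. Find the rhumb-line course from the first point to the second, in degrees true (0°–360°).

Meridional parts: M(φ₁)=-1.4633, M(φ₂)=-1.3135 → ΔM = +0.1498;  Δλ = -0.8619 rad
tan C = Δλ / ΔM = -5.7543 → C = 279.86°

279.9°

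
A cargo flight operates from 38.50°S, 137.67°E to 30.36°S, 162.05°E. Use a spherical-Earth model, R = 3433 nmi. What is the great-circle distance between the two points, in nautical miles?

cos σ = sin φ₁ sin φ₂ + cos φ₁ cos φ₂ cos Δλ
      = sin(-38.50°)sin(-30.36°) + cos(-38.50°)cos(-30.36°)cos(24.38°) = 0.9297
σ = 21.611° → d = Rσ = 3433·0.37718 = 1295 nmi

1295 nmi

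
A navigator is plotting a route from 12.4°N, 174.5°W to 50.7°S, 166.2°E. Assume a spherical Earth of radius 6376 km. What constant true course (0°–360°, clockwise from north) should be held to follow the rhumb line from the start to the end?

Meridional parts: M(φ₁)=+0.2181, M(φ₂)=-1.0298 → ΔM = -1.2480;  Δλ = -0.3368 rad
tan C = Δλ / ΔM = +0.2699 → C = 195.11°

195.1°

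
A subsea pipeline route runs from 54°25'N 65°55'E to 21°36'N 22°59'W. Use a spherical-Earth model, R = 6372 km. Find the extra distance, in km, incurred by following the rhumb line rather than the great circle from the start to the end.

Great circle: cos σ = sin φ₁ sin φ₂ + cos φ₁ cos φ₂ cos Δλ,  σ = 1.2558 rad → d_gc = 8002.2 km
Rhumb line: Δψ = -0.7504, q = Δφ/Δψ = 0.7633, d_rh = R√(Δφ²+q²Δλ²) = 8382.9 km
Excess = 8382.9 − 8002.2 = 380.7 ≈ 381 km

381 km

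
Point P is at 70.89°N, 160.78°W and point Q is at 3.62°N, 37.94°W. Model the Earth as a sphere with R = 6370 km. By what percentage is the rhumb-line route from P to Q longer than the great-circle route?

11.2%

Great circle: σ = 1.6886 rad → d_gc = Rσ = 10756.3 km
Rhumb: Δφ = -1.1741, Δλ = +2.1440, Δψ = -1.7186, q = Δφ/Δψ = 0.6832 → d_rh = R√(Δφ²+q²Δλ²) = 11957.5 km
Excess = (11957.5 − 10756.3) / 10756.3 = 1201.2 / 10756.3 = 11.17% ≈ 11.2%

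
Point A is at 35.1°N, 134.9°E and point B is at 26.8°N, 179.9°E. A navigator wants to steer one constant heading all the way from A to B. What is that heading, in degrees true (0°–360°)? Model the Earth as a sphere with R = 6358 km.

Meridional parts: M(φ₁)=+0.6550, M(φ₂)=+0.4858 → ΔM = -0.1692;  Δλ = +0.7854 rad
tan C = Δλ / ΔM = -4.6427 → C = 102.16°

102.2°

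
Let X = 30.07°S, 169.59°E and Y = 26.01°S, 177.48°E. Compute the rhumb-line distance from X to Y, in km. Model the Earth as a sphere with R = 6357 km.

894 km

Rhumb course C = atan2(Δλ, Δψ) with Δψ = ln[tan(π/4+φ₂/2)/tan(π/4+φ₁/2)] = +0.0803, Δλ = +0.1377 → C = 59.75°
d = R·|Δφ| / |cos C| = 6357·0.07086 / 0.50379 = 894 km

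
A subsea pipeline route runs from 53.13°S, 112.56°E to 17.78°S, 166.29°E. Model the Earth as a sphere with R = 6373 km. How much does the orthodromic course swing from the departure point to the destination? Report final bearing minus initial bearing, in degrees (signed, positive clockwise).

-34.3°

At departure: θ₁ = atan2(sin Δλ cos φ₂, cos φ₁ sin φ₂ − sin φ₁ cos φ₂ cos Δλ) = 70.79°
At arrival: θ₂ = atan2(sin Δλ cos φ₁, −cos φ₂ sin φ₁ + sin φ₂ cos φ₁ cos Δλ) = 36.51°
Δθ = θ₂ − θ₁ = -34.3°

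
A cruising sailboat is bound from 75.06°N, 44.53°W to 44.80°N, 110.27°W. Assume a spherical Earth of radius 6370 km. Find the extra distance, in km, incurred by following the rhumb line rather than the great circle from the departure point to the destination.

196 km

Great circle: cos σ = sin φ₁ sin φ₂ + cos φ₁ cos φ₂ cos Δλ,  σ = 0.7136 rad → d_gc = 4545.9 km
Rhumb line: Δψ = -1.1552, q = Δφ/Δψ = 0.4572, d_rh = R√(Δφ²+q²Δλ²) = 4741.7 km
Excess = 4741.7 − 4545.9 = 195.8 ≈ 196 km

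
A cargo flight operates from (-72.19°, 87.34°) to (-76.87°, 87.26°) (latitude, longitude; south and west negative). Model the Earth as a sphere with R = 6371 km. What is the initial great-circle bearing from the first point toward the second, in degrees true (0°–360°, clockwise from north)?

θ = atan2( sin Δλ·cos φ₂ ,  cos φ₁ sin φ₂ − sin φ₁ cos φ₂ cos Δλ )
  = atan2(-0.0003, -0.0816) = 180.22°

180.2°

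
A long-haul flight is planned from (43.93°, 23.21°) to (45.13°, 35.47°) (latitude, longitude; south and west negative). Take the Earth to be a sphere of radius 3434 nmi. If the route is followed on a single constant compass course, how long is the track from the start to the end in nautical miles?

529 nmi

Δψ = ln[tan(π/4+φ₂/2)/tan(π/4+φ₁/2)] = +0.0294;  Δφ = +0.0209 rad,  Δλ = +0.2140 rad
q = Δφ/Δψ = 0.7128
d = R·√(Δφ² + q²Δλ²) = 3434·0.15396 = 529 nmi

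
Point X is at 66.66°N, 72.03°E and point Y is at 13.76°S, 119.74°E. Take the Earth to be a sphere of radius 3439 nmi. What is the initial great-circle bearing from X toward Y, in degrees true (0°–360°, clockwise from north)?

θ = atan2( sin Δλ·cos φ₂ ,  cos φ₁ sin φ₂ − sin φ₁ cos φ₂ cos Δλ )
  = atan2(+0.7185, -0.6943) = 134.02°

134.0°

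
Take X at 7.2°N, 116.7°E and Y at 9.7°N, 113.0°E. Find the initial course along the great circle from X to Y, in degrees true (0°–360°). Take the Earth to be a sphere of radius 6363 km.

θ = atan2( sin Δλ·cos φ₂ ,  cos φ₁ sin φ₂ − sin φ₁ cos φ₂ cos Δλ )
  = atan2(-0.0636, +0.0439) = 304.60°

304.6°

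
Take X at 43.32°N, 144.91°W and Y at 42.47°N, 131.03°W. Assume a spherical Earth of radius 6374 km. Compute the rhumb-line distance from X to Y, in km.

1135 km

Δψ = ln[tan(π/4+φ₂/2)/tan(π/4+φ₁/2)] = -0.0203;  Δφ = -0.0148 rad,  Δλ = +0.2423 rad
q = Δφ/Δψ = 0.7326
d = R·√(Δφ² + q²Δλ²) = 6374·0.17809 = 1135 km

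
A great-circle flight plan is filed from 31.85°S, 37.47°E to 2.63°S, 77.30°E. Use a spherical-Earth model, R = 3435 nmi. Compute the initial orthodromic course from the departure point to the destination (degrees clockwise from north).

θ = atan2( sin Δλ·cos φ₂ ,  cos φ₁ sin φ₂ − sin φ₁ cos φ₂ cos Δλ )
  = atan2(+0.6398, +0.3658) = 60.24°

60.2°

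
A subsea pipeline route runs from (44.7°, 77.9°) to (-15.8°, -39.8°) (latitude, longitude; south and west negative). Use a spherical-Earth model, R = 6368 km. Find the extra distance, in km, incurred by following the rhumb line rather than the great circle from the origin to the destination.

329 km

Great circle: cos σ = sin φ₁ sin φ₂ + cos φ₁ cos φ₂ cos Δλ,  σ = 2.1053 rad → d_gc = 13406.79 km
Rhumb line: Δψ = -1.1533, q = Δφ/Δψ = 0.9156, d_rh = R√(Δφ²+q²Δλ²) = 13735.31 km
Excess = 13735.31 − 13406.79 = 328.52 ≈ 329 km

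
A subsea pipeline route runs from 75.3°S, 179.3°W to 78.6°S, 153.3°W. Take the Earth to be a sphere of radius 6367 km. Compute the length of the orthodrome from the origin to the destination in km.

739 km

cos σ = sin φ₁ sin φ₂ + cos φ₁ cos φ₂ cos Δλ
      = sin(-75.30°)sin(-78.60°) + cos(-75.30°)cos(-78.60°)cos(26.00°) = 0.9933
σ = 6.653° → d = Rσ = 6367·0.11612 = 739 km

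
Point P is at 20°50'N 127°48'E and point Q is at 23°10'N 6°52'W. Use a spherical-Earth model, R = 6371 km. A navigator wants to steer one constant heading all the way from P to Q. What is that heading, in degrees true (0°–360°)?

Δψ = ln[tan(π/4+φ₂/2)/tan(π/4+φ₁/2)] = +0.0439
Δλ = -2.3504 rad (taken the short way round)
course = atan2(Δλ, Δψ) = 271.07°

271.1°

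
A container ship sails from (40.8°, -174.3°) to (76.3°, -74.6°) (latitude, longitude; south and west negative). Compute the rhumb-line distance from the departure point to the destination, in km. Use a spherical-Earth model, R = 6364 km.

Δψ = ln[tan(π/4+φ₂/2)/tan(π/4+φ₁/2)] = +1.3380;  Δφ = +0.6196 rad,  Δλ = +1.7401 rad
q = Δφ/Δψ = 0.4631
d = R·√(Δφ² + q²Δλ²) = 6364·1.01648 = 6469 km

6469 km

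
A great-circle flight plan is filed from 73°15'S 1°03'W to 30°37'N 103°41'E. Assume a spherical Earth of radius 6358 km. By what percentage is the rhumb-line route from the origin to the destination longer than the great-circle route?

4.6%

Great circle: σ = 2.1541 rad → d_gc = Rσ = 13695.6 km
Rhumb: Δφ = +1.8128, Δλ = +1.8279, Δψ = +2.4776, q = Δφ/Δψ = 0.7317 → d_rh = R√(Δφ²+q²Δλ²) = 14323.4 km
Excess = (14323.4 − 13695.6) / 13695.6 = 627.8 / 13695.6 = 4.58% ≈ 4.6%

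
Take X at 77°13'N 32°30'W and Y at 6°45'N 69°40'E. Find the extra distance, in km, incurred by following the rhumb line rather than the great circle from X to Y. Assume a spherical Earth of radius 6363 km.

767 km

Great circle: cos σ = sin φ₁ sin φ₂ + cos φ₁ cos φ₂ cos Δλ,  σ = 1.5024 rad → d_gc = 9560.0 km
Rhumb line: Δψ = -2.0710, q = Δφ/Δψ = 0.5939, d_rh = R√(Δφ²+q²Δλ²) = 10326.8 km
Excess = 10326.8 − 9560.0 = 766.8 ≈ 767 km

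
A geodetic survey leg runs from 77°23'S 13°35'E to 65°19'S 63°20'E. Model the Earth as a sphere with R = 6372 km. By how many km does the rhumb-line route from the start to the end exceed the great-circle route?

Great circle: cos σ = sin φ₁ sin φ₂ + cos φ₁ cos φ₂ cos Δλ,  σ = 0.3313 rad → d_gc = 2110.9 km
Rhumb line: Δψ = +0.6827, q = Δφ/Δψ = 0.3085, d_rh = R√(Δφ²+q²Δλ²) = 2171.2 km
Excess = 2171.2 − 2110.9 = 60.3 ≈ 60 km

60 km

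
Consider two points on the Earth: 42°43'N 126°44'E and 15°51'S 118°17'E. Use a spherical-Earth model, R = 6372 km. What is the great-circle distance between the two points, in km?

6570 km

Haversine: a = sin²(Δφ/2)+cos φ₁ cos φ₂ sin²(Δλ/2) = 0.24308;  σ = 2·atan2(√a,√(1−a))
σ = 59.080° → d = Rσ = 6372·1.03115 = 6570 km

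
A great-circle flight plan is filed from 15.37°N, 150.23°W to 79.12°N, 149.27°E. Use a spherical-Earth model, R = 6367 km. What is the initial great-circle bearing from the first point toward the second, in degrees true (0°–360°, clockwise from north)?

349.9°

θ = atan2( sin Δλ·cos φ₂ ,  cos φ₁ sin φ₂ − sin φ₁ cos φ₂ cos Δλ )
  = atan2(-0.1643, +0.9223) = 349.90°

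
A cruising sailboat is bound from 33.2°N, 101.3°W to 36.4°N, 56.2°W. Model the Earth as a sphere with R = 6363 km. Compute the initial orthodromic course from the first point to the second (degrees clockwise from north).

72.0°

N = sin Δλ·cos φ₂ = +0.5701;  D = cos φ₁ sin φ₂ − sin φ₁ cos φ₂ cos Δλ = +0.1855
initial course = atan2(N, D) = 71.98°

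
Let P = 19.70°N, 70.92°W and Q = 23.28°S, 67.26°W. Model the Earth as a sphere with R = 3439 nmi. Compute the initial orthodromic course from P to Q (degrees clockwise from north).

175.1°

θ = atan2( sin Δλ·cos φ₂ ,  cos φ₁ sin φ₂ − sin φ₁ cos φ₂ cos Δλ )
  = atan2(+0.0586, -0.6811) = 175.08°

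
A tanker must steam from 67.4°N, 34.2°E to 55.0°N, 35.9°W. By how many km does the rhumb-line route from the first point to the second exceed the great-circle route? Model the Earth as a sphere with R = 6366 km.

Great circle: cos σ = sin φ₁ sin φ₂ + cos φ₁ cos φ₂ cos Δλ,  σ = 0.5894 rad → d_gc = 3752.1 km
Rhumb line: Δψ = -0.4561, q = Δφ/Δψ = 0.4745, d_rh = R√(Δφ²+q²Δλ²) = 3944.1 km
Excess = 3944.1 − 3752.1 = 192.0 ≈ 192 km

192 km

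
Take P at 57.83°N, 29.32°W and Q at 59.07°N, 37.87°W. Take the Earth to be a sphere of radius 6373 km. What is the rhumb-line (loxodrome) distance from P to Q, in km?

Δψ = ln[tan(π/4+φ₂/2)/tan(π/4+φ₁/2)] = +0.0414;  Δφ = +0.0216 rad,  Δλ = -0.1492 rad
q = Δφ/Δψ = 0.5232
d = R·√(Δφ² + q²Δλ²) = 6373·0.08102 = 516 km

516 km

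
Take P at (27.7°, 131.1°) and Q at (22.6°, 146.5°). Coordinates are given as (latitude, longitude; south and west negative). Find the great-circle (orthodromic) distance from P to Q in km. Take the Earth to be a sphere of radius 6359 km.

1646 km

Haversine: a = sin²(Δφ/2)+cos φ₁ cos φ₂ sin²(Δλ/2) = 0.01665;  σ = 2·atan2(√a,√(1−a))
σ = 14.829° → d = Rσ = 6359·0.25882 = 1646 km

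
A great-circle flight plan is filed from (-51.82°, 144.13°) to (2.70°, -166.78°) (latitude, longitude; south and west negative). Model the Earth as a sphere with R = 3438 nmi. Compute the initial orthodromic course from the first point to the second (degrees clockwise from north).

54.3°

θ = atan2( sin Δλ·cos φ₂ ,  cos φ₁ sin φ₂ − sin φ₁ cos φ₂ cos Δλ )
  = atan2(+0.7549, +0.5433) = 54.26°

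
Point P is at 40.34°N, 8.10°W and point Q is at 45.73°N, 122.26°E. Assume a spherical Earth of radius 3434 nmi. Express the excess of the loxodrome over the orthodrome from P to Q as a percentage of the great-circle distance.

14.6%

Great circle: σ = 1.4515 rad → d_gc = Rσ = 4984.6 nmi
Rhumb: Δφ = +0.0941, Δλ = +2.2752, Δψ = +0.1288, q = Δφ/Δψ = 0.7302 → d_rh = R√(Δφ²+q²Δλ²) = 5714.2 nmi
Excess = (5714.2 − 4984.6) / 4984.6 = 729.6 / 4984.6 = 14.64% ≈ 14.6%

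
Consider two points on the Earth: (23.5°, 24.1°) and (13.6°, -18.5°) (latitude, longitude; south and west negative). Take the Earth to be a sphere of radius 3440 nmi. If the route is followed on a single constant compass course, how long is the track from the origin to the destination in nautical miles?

Δψ = ln[tan(π/4+φ₂/2)/tan(π/4+φ₁/2)] = -0.1825;  Δφ = -0.1728 rad,  Δλ = -0.7435 rad
q = Δφ/Δψ = 0.9466
d = R·√(Δφ² + q²Δλ²) = 3440·0.72471 = 2493 nmi

2493 nmi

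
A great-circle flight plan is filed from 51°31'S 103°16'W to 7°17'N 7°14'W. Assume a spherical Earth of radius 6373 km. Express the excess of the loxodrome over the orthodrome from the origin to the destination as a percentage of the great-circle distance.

2.7%

Great circle: σ = 1.7357 rad → d_gc = Rσ = 11061.4 km
Rhumb: Δφ = +1.0263, Δλ = +1.6761, Δψ = +1.1800, q = Δφ/Δψ = 0.8697 → d_rh = R√(Δφ²+q²Δλ²) = 11361.4 km
Excess = (11361.4 − 11061.4) / 11061.4 = 300.0 / 11061.4 = 2.71% ≈ 2.7%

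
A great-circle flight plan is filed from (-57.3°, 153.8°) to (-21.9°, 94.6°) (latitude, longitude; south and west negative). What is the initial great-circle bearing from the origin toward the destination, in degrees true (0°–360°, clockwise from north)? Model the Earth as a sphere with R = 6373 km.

θ = atan2( sin Δλ·cos φ₂ ,  cos φ₁ sin φ₂ − sin φ₁ cos φ₂ cos Δλ )
  = atan2(-0.7970, +0.1983) = 283.97°

284.0°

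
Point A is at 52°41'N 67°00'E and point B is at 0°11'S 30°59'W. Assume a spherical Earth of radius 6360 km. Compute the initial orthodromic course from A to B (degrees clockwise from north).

276.3°

θ = atan2( sin Δλ·cos φ₂ ,  cos φ₁ sin φ₂ − sin φ₁ cos φ₂ cos Δλ )
  = atan2(-0.9903, +0.1085) = 276.25°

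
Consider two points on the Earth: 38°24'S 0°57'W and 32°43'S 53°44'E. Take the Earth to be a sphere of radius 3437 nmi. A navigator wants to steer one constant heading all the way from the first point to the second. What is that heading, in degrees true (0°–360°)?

Δψ = ln[tan(π/4+φ₂/2)/tan(π/4+φ₁/2)] = +0.1220
Δλ = +0.9544 rad (taken the short way round)
course = atan2(Δλ, Δψ) = 82.71°

82.7°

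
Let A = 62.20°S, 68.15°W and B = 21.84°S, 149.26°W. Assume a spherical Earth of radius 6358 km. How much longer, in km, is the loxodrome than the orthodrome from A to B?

335 km

Great circle: cos σ = sin φ₁ sin φ₂ + cos φ₁ cos φ₂ cos Δλ,  σ = 1.1637 rad → d_gc = 7398.6 km
Rhumb line: Δψ = +1.0057, q = Δφ/Δψ = 0.7004, d_rh = R√(Δφ²+q²Δλ²) = 7733.2 km
Excess = 7733.2 − 7398.6 = 334.6 ≈ 335 km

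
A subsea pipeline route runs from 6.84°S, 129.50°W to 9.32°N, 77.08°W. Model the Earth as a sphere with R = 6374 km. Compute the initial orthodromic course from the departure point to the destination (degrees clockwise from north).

θ = atan2( sin Δλ·cos φ₂ ,  cos φ₁ sin φ₂ − sin φ₁ cos φ₂ cos Δλ )
  = atan2(+0.7820, +0.2325) = 73.44°

73.4°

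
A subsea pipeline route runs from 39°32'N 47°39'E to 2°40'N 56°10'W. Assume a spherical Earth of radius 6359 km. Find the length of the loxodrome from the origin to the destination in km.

Δψ = ln[tan(π/4+φ₂/2)/tan(π/4+φ₁/2)] = -0.7058;  Δφ = -0.6434 rad,  Δλ = -1.8119 rad
q = Δφ/Δψ = 0.9117
d = R·√(Δφ² + q²Δλ²) = 6359·1.77286 = 11274 km

11274 km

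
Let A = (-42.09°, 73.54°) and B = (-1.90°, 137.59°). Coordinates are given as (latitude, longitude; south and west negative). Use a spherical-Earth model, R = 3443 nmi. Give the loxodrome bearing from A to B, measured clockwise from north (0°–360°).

Meridional parts: M(φ₁)=-0.8113, M(φ₂)=-0.0332 → ΔM = +0.7781;  Δλ = +1.1179 rad
tan C = Δλ / ΔM = +1.4367 → C = 55.16°

55.2°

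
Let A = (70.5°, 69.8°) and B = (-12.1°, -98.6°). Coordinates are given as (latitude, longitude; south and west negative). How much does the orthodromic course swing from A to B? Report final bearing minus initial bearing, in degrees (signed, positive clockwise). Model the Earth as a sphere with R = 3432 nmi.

At departure: θ₁ = atan2(sin Δλ cos φ₂, cos φ₁ sin φ₂ − sin φ₁ cos φ₂ cos Δλ) = 346.72°
At arrival: θ₂ = atan2(sin Δλ cos φ₁, −cos φ₂ sin φ₁ + sin φ₂ cos φ₁ cos Δλ) = 184.50°
Δθ = θ₂ − θ₁ = -162.2°

-162.2°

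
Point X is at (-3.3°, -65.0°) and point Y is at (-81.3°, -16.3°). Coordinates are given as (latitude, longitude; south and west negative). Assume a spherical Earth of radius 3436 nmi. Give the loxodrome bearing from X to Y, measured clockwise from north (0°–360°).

161.4°

Δψ = ln[tan(π/4+φ₂/2)/tan(π/4+φ₁/2)] = -2.5185
Δλ = +0.8500 rad (taken the short way round)
course = atan2(Δλ, Δψ) = 161.35°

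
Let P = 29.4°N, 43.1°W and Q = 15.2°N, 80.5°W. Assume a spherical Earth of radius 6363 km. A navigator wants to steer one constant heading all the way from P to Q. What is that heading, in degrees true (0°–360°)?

247.6°

Δψ = ln[tan(π/4+φ₂/2)/tan(π/4+φ₁/2)] = -0.2688
Δλ = -0.6528 rad (taken the short way round)
course = atan2(Δλ, Δψ) = 247.62°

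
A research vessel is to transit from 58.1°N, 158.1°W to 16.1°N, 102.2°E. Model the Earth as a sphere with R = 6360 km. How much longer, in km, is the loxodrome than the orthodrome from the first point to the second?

Great circle: cos σ = sin φ₁ sin φ₂ + cos φ₁ cos φ₂ cos Δλ,  σ = 1.4203 rad → d_gc = 9033.4 km
Rhumb line: Δψ = -0.9677, q = Δφ/Δψ = 0.7575, d_rh = R√(Δφ²+q²Δλ²) = 9592.5 km
Excess = 9592.5 − 9033.4 = 559.1 ≈ 559 km

559 km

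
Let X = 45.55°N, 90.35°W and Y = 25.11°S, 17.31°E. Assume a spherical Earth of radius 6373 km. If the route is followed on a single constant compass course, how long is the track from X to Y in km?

Rhumb course C = atan2(Δλ, Δψ) with Δψ = ln[tan(π/4+φ₂/2)/tan(π/4+φ₁/2)] = -1.3480, Δλ = +1.8790 → C = 125.66°
d = R·|Δφ| / |cos C| = 6373·1.23325 / 0.58291 = 13483 km

13483 km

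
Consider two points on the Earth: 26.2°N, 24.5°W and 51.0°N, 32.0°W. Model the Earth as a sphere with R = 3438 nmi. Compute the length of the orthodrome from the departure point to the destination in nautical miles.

1527 nmi

Haversine: a = sin²(Δφ/2)+cos φ₁ cos φ₂ sin²(Δλ/2) = 0.04853;  σ = 2·atan2(√a,√(1−a))
σ = 25.452° → d = Rσ = 3438·0.44422 = 1527 nmi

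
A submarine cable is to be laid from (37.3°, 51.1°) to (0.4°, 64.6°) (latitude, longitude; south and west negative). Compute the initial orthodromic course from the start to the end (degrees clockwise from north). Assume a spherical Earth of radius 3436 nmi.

158.2°

θ = atan2( sin Δλ·cos φ₂ ,  cos φ₁ sin φ₂ − sin φ₁ cos φ₂ cos Δλ )
  = atan2(+0.2334, -0.5837) = 158.20°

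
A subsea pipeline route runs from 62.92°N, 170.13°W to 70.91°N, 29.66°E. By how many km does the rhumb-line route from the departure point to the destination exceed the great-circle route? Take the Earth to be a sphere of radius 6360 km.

1914 km

Great circle: cos σ = sin φ₁ sin φ₂ + cos φ₁ cos φ₂ cos Δλ,  σ = 0.7936 rad → d_gc = 5047.0 km
Rhumb line: Δψ = +0.3592, q = Δφ/Δψ = 0.3882, d_rh = R√(Δφ²+q²Δλ²) = 6961.3 km
Excess = 6961.3 − 5047.0 = 1914.3 ≈ 1914 km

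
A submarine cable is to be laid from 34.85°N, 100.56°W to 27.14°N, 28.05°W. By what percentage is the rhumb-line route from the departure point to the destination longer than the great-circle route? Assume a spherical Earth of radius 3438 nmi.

2.0%

Great circle: σ = 1.0700 rad → d_gc = Rσ = 3678.6 nmi
Rhumb: Δφ = -0.1346, Δλ = +1.2655, Δψ = -0.1572, q = Δφ/Δψ = 0.8561 → d_rh = R√(Δφ²+q²Δλ²) = 3753.4 nmi
Excess = (3753.4 − 3678.6) / 3678.6 = 74.8 / 3678.6 = 2.03% ≈ 2.0%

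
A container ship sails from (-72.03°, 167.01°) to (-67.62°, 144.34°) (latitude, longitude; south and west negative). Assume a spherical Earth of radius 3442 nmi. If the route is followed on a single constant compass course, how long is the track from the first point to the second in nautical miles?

538 nmi

Δψ = ln[tan(π/4+φ₂/2)/tan(π/4+φ₁/2)] = +0.2240;  Δφ = +0.0770 rad,  Δλ = -0.3957 rad
q = Δφ/Δψ = 0.3435
d = R·√(Δφ² + q²Δλ²) = 3442·0.15621 = 538 nmi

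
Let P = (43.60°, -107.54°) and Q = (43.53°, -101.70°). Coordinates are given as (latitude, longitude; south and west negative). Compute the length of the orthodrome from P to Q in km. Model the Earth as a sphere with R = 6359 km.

cos σ = sin φ₁ sin φ₂ + cos φ₁ cos φ₂ cos Δλ
      = sin(43.60°)sin(43.53°) + cos(43.60°)cos(43.53°)cos(5.84°) = 0.9973
σ = 4.231° → d = Rσ = 6359·0.07385 = 470 km

470 km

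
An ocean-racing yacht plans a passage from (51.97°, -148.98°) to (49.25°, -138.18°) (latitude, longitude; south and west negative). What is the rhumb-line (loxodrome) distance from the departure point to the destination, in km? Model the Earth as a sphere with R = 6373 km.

820 km

Δψ = ln[tan(π/4+φ₂/2)/tan(π/4+φ₁/2)] = -0.0748;  Δφ = -0.0475 rad,  Δλ = +0.1885 rad
q = Δφ/Δψ = 0.6344
d = R·√(Δφ² + q²Δλ²) = 6373·0.12865 = 820 km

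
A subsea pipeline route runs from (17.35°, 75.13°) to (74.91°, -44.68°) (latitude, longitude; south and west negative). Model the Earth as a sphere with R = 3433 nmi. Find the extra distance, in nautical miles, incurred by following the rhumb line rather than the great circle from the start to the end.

Great circle: cos σ = sin φ₁ sin φ₂ + cos φ₁ cos φ₂ cos Δλ,  σ = 1.4057 rad → d_gc = 4825.6 nmi
Rhumb line: Δψ = +1.7140, q = Δφ/Δψ = 0.5861, d_rh = R√(Δφ²+q²Δλ²) = 5440.4 nmi
Excess = 5440.4 − 4825.6 = 614.8 ≈ 615 nmi

615 nmi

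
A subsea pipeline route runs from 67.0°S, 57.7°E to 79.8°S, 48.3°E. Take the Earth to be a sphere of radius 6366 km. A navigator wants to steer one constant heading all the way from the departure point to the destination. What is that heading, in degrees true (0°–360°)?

Meridional parts: M(φ₁)=-1.5923, M(φ₂)=-2.4163 → ΔM = -0.8240;  Δλ = -0.1641 rad
tan C = Δλ / ΔM = +0.1991 → C = 191.26°

191.3°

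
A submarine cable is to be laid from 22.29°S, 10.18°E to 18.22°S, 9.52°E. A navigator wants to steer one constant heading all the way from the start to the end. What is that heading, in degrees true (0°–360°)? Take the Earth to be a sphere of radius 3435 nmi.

351.4°

Δψ = ln[tan(π/4+φ₂/2)/tan(π/4+φ₁/2)] = +0.0757
Δλ = -0.0115 rad (taken the short way round)
course = atan2(Δλ, Δψ) = 351.35°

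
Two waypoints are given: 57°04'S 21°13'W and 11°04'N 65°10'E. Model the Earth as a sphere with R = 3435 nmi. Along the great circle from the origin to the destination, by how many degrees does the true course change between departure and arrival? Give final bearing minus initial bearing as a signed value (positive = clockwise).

At departure: θ₁ = atan2(sin Δλ cos φ₂, cos φ₁ sin φ₂ − sin φ₁ cos φ₂ cos Δλ) = 80.93°
At arrival: θ₂ = atan2(sin Δλ cos φ₁, −cos φ₂ sin φ₁ + sin φ₂ cos φ₁ cos Δλ) = 33.16°
Δθ = θ₂ − θ₁ = -47.8°

-47.8°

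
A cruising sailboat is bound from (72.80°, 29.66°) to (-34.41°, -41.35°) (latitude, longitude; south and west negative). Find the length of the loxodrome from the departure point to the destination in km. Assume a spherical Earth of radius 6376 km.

13286 km

Δψ = ln[tan(π/4+φ₂/2)/tan(π/4+φ₁/2)] = -2.5292;  Δφ = -1.8712 rad,  Δλ = -1.2394 rad
q = Δφ/Δψ = 0.7398
d = R·√(Δφ² + q²Δλ²) = 6376·2.08374 = 13286 km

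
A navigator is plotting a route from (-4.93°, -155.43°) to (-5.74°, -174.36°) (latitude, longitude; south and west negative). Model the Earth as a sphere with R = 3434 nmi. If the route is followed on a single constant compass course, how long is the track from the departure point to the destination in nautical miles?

1131 nmi

Δψ = ln[tan(π/4+φ₂/2)/tan(π/4+φ₁/2)] = -0.0142;  Δφ = -0.0141 rad,  Δλ = -0.3304 rad
q = Δφ/Δψ = 0.9957
d = R·√(Δφ² + q²Δλ²) = 3434·0.32926 = 1131 nmi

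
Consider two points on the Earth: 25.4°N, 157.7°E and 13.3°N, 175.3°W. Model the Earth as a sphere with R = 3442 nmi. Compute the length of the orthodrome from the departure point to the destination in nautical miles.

Haversine: a = sin²(Δφ/2)+cos φ₁ cos φ₂ sin²(Δλ/2) = 0.05902;  σ = 2·atan2(√a,√(1−a))
σ = 28.120° → d = Rσ = 3442·0.49078 = 1689 nmi

1689 nmi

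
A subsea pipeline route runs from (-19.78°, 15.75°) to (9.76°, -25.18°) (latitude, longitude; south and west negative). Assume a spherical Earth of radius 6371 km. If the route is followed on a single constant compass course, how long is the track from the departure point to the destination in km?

5557 km

Δψ = ln[tan(π/4+φ₂/2)/tan(π/4+φ₁/2)] = +0.5235;  Δφ = +0.5156 rad,  Δλ = -0.7144 rad
q = Δφ/Δψ = 0.9849
d = R·√(Δφ² + q²Δλ²) = 6371·0.87226 = 5557 km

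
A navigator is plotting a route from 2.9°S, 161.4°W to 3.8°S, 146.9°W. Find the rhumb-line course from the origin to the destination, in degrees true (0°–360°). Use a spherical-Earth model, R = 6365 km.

Δψ = ln[tan(π/4+φ₂/2)/tan(π/4+φ₁/2)] = -0.0157
Δλ = +0.2531 rad (taken the short way round)
course = atan2(Δλ, Δψ) = 93.56°

93.6°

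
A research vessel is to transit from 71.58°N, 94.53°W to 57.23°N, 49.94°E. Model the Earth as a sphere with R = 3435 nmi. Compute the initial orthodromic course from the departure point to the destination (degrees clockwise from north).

θ = atan2( sin Δλ·cos φ₂ ,  cos φ₁ sin φ₂ − sin φ₁ cos φ₂ cos Δλ )
  = atan2(+0.3145, +0.6836) = 24.71°

24.7°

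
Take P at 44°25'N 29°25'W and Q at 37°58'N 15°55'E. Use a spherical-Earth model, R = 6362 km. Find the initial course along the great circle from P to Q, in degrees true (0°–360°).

84.7°

θ = atan2( sin Δλ·cos φ₂ ,  cos φ₁ sin φ₂ − sin φ₁ cos φ₂ cos Δλ )
  = atan2(+0.5607, +0.0515) = 84.75°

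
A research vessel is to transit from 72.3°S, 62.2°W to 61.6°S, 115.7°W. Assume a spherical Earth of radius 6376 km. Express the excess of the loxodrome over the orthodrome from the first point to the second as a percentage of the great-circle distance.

3.2%

Great circle: σ = 0.3923 rad → d_gc = Rσ = 2501.5 km
Rhumb: Δφ = +0.1868, Δλ = -0.9338, Δψ = +0.4856, q = Δφ/Δψ = 0.3846 → d_rh = R√(Δφ²+q²Δλ²) = 2580.7 km
Excess = (2580.7 − 2501.5) / 2501.5 = 79.2 / 2501.5 = 3.17% ≈ 3.2%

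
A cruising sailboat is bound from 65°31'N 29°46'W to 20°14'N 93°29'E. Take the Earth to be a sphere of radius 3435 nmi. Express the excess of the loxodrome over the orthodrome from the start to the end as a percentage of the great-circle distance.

12.8%

Great circle: σ = 1.4691 rad → d_gc = Rσ = 5046.3 nmi
Rhumb: Δφ = -0.7903, Δλ = +2.1511, Δψ = -1.1673, q = Δφ/Δψ = 0.6771 → d_rh = R√(Δφ²+q²Δλ²) = 5692.1 nmi
Excess = (5692.1 − 5046.3) / 5046.3 = 645.8 / 5046.3 = 12.80% ≈ 12.8%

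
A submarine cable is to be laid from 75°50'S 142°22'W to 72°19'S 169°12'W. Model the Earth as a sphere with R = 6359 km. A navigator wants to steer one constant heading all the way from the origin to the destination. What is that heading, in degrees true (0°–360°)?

Δψ = ln[tan(π/4+φ₂/2)/tan(π/4+φ₁/2)] = +0.2246
Δλ = -0.4683 rad (taken the short way round)
course = atan2(Δλ, Δψ) = 295.62°

295.6°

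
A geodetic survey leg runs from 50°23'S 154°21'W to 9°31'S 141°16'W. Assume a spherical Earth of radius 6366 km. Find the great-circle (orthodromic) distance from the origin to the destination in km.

Haversine: a = sin²(Δφ/2)+cos φ₁ cos φ₂ sin²(Δλ/2) = 0.13005;  σ = 2·atan2(√a,√(1−a))
σ = 42.276° → d = Rσ = 6366·0.73786 = 4697 km

4697 km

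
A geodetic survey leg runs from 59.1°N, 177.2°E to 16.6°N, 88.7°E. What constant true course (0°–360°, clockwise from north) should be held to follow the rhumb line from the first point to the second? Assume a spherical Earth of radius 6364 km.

Meridional parts: M(φ₁)=+1.2860, M(φ₂)=+0.2939 → ΔM = -0.9921;  Δλ = -1.5446 rad
tan C = Δλ / ΔM = +1.5569 → C = 237.29°

237.3°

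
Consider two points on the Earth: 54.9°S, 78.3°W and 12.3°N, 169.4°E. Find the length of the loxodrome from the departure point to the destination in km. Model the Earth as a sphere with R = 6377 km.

Δψ = ln[tan(π/4+φ₂/2)/tan(π/4+φ₁/2)] = +1.3675;  Δφ = +1.1729 rad,  Δλ = -1.9600 rad
q = Δφ/Δψ = 0.8576
d = R·√(Δφ² + q²Δλ²) = 6377·2.04971 = 13071 km

13071 km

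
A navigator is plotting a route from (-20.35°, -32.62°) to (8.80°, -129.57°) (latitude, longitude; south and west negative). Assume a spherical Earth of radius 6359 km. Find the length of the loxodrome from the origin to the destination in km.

Δψ = ln[tan(π/4+φ₂/2)/tan(π/4+φ₁/2)] = +0.5171;  Δφ = +0.5088 rad,  Δλ = -1.6921 rad
q = Δφ/Δψ = 0.9839
d = R·√(Δφ² + q²Δλ²) = 6359·1.74087 = 11070 km

11070 km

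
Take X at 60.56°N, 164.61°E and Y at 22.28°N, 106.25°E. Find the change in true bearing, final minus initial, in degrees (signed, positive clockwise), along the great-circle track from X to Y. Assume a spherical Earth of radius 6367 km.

-42.7°

At departure: θ₁ = atan2(sin Δλ cos φ₂, cos φ₁ sin φ₂ − sin φ₁ cos φ₂ cos Δλ) = 253.30°
At arrival: θ₂ = atan2(sin Δλ cos φ₁, −cos φ₂ sin φ₁ + sin φ₂ cos φ₁ cos Δλ) = 210.58°
Δθ = θ₂ − θ₁ = -42.7°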